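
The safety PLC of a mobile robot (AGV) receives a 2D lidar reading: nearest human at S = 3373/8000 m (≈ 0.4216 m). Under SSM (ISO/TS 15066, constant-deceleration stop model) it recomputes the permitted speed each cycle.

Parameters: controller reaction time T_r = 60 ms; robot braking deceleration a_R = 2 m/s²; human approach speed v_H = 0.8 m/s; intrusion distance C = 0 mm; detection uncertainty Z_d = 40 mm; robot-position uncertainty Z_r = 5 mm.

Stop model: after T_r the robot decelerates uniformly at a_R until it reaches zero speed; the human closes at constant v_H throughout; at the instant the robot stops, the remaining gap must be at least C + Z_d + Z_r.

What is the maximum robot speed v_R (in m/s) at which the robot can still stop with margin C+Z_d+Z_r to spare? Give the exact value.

quadratic (1/4)·v² + (23/50)·v + (-2629/8000) = 0
  disc = (23/50)² − 4·(1/4)·(-2629/8000) = 21609/40000 ; √disc = 147/200
  v_R = (−(23/50) + 147/200) / (2·(1/4)) = 11/20 m/s
check:
stop time T_s = (11/20)/2 = 0.2750 s
robot in T_r: 0.5500·0.0600 = 0.0330 m
robot under decel: 0.5500²/(2·2.0000) = 0.0756 m
human closes 0.8000·0.3350 = 0.2680 m
residual clearance needed = 0.0000+0.0400+0.0050 = 0.0450 m
sum ≈ 0.0330+0.0756+0.2680+0.0450 ≈ 0.4216 m = S ✓

v_R_max = 11/20 m/s = 0.5500 m/s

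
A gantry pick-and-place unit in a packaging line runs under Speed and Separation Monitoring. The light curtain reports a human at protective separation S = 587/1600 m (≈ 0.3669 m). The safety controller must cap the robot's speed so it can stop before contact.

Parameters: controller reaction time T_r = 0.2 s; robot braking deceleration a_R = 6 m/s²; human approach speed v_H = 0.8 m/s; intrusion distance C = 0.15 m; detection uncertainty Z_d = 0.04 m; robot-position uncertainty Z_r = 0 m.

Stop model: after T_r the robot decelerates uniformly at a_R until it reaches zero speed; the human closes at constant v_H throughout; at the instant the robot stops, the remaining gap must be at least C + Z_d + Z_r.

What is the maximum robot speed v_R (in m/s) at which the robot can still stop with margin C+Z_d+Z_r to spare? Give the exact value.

v_R_max = 1/20 m/s = 0.0500 m/s

at the boundary: (1/12)·v² + (1/3)·v + (-27/1600) = 0
  disc = (1/3)² − 4·(1/12)·(-27/1600) = 1681/14400 ; √disc = 41/120
  v_R = (−(1/3) + 41/120) / (2·(1/12)) = 1/20 m/s
check:
braking lasts T_s = (1/20)/6 = 0.0083 s
robot in T_r: 0.0500·0.2000 = 0.0100 m
braking distance = 0.0500²/(2·6.0000) = 0.0002 m
human closes 0.8000·0.2083 = 0.1667 m
C+Z_d+Z_r = 0.1500+0.0400+0.0000 = 0.1900 m
sum ≈ 0.0100+0.0002+0.1667+0.1900 ≈ 0.3669 m = S ✓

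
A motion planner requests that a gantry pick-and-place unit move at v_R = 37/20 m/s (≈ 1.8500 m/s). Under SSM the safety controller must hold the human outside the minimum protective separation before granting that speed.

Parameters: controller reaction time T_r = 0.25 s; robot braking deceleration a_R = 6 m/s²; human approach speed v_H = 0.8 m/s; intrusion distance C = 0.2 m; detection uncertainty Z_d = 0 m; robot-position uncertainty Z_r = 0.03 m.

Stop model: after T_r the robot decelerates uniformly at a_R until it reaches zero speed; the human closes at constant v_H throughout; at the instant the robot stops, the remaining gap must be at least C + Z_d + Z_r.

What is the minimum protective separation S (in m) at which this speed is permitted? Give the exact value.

braking lasts T_s = (37/20)/6 = 0.3083 s
reaction-phase robot travel = 1.8500·0.2500 = 0.4625 m
braking distance = 1.8500²/(2·6.0000) = 0.2852 m
person approaches 0.8000·(0.2500+0.3083) = 0.4467 m
margins: 0.2000+0.0000+0.0300 = 0.2300 m
S_min ≈ 0.4625+0.2852+0.4467+0.2300  ⇒  S_min = 2279/1600 m

S_min = 2279/1600 m = 1.4244 m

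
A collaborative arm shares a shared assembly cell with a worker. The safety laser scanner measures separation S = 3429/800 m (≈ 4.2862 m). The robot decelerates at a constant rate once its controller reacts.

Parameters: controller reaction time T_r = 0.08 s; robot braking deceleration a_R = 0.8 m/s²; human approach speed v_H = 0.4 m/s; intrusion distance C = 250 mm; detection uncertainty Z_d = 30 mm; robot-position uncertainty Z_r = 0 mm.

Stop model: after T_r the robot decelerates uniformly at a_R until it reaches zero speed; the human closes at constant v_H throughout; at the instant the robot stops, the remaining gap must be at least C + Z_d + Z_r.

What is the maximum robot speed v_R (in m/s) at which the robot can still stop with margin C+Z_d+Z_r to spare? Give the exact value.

collect terms ⇒ (5/8)·v_R² + (29/50)·v_R + (-15897/4000) = 0
  disc = (29/50)² − 4·(5/8)·(-15897/4000) = 410881/40000 ; √disc = 641/200
  v_R = (−(29/50) + 641/200) / (2·(5/8)) = 21/10 m/s
check:
T_s = v_R/a_R = (21/10)/(4/5) = 2.6250 s
reaction-phase robot travel = 2.1000·0.0800 = 0.1680 m
braking distance = 2.1000²/(2·0.8000) = 2.7563 m
human closes 0.4000·2.7050 = 1.0820 m
margins: 0.2500+0.0300+0.0000 = 0.2800 m
sum ≈ 0.1680+2.7563+1.0820+0.2800 ≈ 4.2862 m = S ✓

v_R_max = 21/10 m/s = 2.1000 m/s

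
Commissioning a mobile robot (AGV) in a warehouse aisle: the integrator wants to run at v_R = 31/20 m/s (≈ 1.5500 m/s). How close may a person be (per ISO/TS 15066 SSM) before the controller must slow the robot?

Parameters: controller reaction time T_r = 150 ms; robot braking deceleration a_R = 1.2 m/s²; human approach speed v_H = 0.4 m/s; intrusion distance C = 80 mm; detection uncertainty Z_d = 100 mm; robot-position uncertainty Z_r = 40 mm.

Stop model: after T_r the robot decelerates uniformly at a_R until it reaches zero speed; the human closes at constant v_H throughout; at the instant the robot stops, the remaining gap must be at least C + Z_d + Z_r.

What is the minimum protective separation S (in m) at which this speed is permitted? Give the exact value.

stop time T_s = (31/20)/(6/5) = 1.2917 s
reaction-phase robot travel = 1.5500·0.1500 = 0.2325 m
robot covers 1.5500·1.2917 − ½·1.2000·1.2917² = 1.0010 m while stopping
human over T_r+T_s: 0.4000·(0.1500+1.2917) = 0.5767 m
margins: 0.0800+0.1000+0.0400 = 0.2200 m
S_min ≈ 0.2325+1.0010+0.5767+0.2200  ⇒  S_min = 1949/960 m

S_min = 1949/960 m = 2.0302 m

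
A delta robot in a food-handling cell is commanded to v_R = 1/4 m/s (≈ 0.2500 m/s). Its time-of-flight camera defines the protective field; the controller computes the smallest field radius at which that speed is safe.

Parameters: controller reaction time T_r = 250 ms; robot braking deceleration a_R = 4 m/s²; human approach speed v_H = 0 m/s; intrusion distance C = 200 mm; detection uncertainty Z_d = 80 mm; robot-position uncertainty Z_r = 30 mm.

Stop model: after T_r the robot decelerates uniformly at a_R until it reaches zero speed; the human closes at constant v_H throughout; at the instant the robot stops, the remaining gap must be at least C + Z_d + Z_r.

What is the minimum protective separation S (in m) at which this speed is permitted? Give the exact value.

S_min = 1217/3200 m = 0.3803 m

T_s = v_R/a_R = (1/4)/4 = 0.0625 s
robot in T_r: 0.2500·0.2500 = 0.0625 m
robot under decel: 0.2500²/(2·4.0000) = 0.0078 m
human over T_r+T_s: 0.0000·(0.2500+0.0625) = 0.0000 m
C+Z_d+Z_r = 0.2000+0.0800+0.0300 = 0.3100 m
S_min ≈ 0.0625+0.0078+0.0000+0.3100  ⇒  S_min = 1217/3200 m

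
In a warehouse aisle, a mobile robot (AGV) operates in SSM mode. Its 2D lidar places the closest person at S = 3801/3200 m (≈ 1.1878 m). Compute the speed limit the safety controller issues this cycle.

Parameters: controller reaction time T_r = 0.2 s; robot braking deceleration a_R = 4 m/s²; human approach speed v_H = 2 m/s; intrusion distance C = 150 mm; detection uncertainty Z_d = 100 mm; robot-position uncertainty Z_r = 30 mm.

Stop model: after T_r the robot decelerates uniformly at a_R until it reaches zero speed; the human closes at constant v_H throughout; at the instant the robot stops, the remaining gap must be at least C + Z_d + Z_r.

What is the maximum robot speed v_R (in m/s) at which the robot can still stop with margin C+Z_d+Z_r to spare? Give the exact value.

v_R_max = 13/20 m/s = 0.6500 m/s

quadratic (1/8)·v² + (7/10)·v + (-65/128) = 0
  disc = (7/10)² − 4·(1/8)·(-65/128) = 4761/6400 ; √disc = 69/80
  v_R = (−(7/10) + 69/80) / (2·(1/8)) = 13/20 m/s
check:
stop time T_s = (13/20)/4 = 0.1625 s
robot covers v_R·T_r = 0.6500·0.2000 = 0.1300 m before braking
braking distance = 0.6500²/(2·4.0000) = 0.0528 m
human closes 2.0000·0.3625 = 0.7250 m
residual clearance needed = 0.1500+0.1000+0.0300 = 0.2800 m
sum ≈ 0.1300+0.0528+0.7250+0.2800 ≈ 1.1878 m = S ✓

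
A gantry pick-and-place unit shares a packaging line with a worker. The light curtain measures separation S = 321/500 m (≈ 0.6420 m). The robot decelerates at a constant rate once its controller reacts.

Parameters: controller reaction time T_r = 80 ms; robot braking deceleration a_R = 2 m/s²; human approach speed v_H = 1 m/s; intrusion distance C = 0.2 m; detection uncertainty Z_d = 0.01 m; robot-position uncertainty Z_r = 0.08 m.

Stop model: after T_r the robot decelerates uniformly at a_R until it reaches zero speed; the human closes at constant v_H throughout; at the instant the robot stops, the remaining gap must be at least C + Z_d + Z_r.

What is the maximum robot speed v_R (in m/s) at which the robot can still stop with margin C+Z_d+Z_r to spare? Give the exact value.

at the boundary: (1/4)·v² + (29/50)·v + (-34/125) = 0
  disc = (29/50)² − 4·(1/4)·(-34/125) = 1521/2500 ; √disc = 39/50
  v_R = (−(29/50) + 39/50) / (2·(1/4)) = 2/5 m/s
check:
T_s = v_R/a_R = (2/5)/2 = 0.2000 s
reaction-phase robot travel = 0.4000·0.0800 = 0.0320 m
braking distance = 0.4000²/(2·2.0000) = 0.0400 m
person approaches 1.0000·(0.0800+0.2000) = 0.2800 m
residual clearance needed = 0.2000+0.0100+0.0800 = 0.2900 m
sum ≈ 0.0320+0.0400+0.2800+0.2900 ≈ 0.6420 m = S ✓

v_R_max = 2/5 m/s = 0.4000 m/s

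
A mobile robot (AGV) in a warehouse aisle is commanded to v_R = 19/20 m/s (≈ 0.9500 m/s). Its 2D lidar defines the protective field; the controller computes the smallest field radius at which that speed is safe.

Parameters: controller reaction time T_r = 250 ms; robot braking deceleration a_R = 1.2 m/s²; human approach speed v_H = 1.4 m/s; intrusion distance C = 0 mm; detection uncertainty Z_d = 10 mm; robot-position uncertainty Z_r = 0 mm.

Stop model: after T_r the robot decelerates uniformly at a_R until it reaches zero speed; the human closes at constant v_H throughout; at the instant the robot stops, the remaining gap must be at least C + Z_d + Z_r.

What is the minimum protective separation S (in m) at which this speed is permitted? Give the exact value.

S_min = 3331/1600 m = 2.0819 m

braking lasts T_s = (19/20)/(6/5) = 0.7917 s
robot covers v_R·T_r = 0.9500·0.2500 = 0.2375 m before braking
braking distance = 0.9500²/(2·1.2000) = 0.3760 m
human closes 1.4000·1.0417 = 1.4583 m
margins: 0.0000+0.0100+0.0000 = 0.0100 m
S_min ≈ 0.2375+0.3760+1.4583+0.0100  ⇒  S_min = 3331/1600 m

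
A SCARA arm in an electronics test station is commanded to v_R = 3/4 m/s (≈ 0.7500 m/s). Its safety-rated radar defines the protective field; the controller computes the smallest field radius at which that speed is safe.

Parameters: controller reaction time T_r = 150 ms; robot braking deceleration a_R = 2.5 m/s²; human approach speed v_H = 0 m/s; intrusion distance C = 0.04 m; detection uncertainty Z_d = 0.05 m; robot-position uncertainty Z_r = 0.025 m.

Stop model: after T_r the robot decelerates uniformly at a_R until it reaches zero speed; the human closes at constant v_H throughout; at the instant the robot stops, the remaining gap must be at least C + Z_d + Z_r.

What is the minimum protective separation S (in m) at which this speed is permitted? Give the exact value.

S_min = 17/50 m = 0.3400 m

stop time T_s = (3/4)/(5/2) = 0.3000 s
robot covers v_R·T_r = 0.7500·0.1500 = 0.1125 m before braking
robot covers 0.7500·0.3000 − ½·2.5000·0.3000² = 0.1125 m while stopping
human closes 0.0000·0.4500 = 0.0000 m
residual clearance needed = 0.0400+0.0500+0.0250 = 0.1150 m
S_min ≈ 0.1125+0.1125+0.0000+0.1150  ⇒  S_min = 17/50 m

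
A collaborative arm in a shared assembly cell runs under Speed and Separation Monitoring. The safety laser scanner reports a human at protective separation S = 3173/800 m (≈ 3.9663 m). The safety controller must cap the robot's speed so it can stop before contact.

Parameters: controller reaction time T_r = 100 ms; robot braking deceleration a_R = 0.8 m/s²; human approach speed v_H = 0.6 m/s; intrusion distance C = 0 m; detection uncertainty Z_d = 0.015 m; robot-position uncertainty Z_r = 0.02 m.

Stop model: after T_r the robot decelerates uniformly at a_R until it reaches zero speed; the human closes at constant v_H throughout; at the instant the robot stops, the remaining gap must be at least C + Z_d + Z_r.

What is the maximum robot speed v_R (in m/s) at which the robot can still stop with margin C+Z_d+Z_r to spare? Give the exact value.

v_R_max = 19/10 m/s = 1.9000 m/s

collect terms ⇒ (5/8)·v_R² + (17/20)·v_R + (-3097/800) = 0
  disc = (17/20)² − 4·(5/8)·(-3097/800) = 16641/1600 ; √disc = 129/40
  v_R = (−(17/20) + 129/40) / (2·(5/8)) = 19/10 m/s
check:
T_s = v_R/a_R = (19/10)/(4/5) = 2.3750 s
robot in T_r: 1.9000·0.1000 = 0.1900 m
robot under decel: 1.9000²/(2·0.8000) = 2.2563 m
human over T_r+T_s: 0.6000·(0.1000+2.3750) = 1.4850 m
residual clearance needed = 0.0000+0.0150+0.0200 = 0.0350 m
sum ≈ 0.1900+2.2563+1.4850+0.0350 ≈ 3.9663 m = S ✓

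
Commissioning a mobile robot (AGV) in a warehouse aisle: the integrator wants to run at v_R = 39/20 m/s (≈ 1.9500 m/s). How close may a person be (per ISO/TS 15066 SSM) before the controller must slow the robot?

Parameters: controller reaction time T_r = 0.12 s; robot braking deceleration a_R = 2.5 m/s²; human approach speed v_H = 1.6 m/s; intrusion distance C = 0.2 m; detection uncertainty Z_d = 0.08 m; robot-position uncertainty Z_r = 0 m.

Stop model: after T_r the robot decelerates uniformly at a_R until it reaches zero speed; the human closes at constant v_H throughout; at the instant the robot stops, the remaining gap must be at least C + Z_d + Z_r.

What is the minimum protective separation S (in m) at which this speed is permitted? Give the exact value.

S_min = 5429/2000 m = 2.7145 m

braking lasts T_s = (39/20)/(5/2) = 0.7800 s
robot in T_r: 1.9500·0.1200 = 0.2340 m
robot under decel: 1.9500²/(2·2.5000) = 0.7605 m
human closes 1.6000·0.9000 = 1.4400 m
margins: 0.2000+0.0800+0.0000 = 0.2800 m
S_min ≈ 0.2340+0.7605+1.4400+0.2800  ⇒  S_min = 5429/2000 m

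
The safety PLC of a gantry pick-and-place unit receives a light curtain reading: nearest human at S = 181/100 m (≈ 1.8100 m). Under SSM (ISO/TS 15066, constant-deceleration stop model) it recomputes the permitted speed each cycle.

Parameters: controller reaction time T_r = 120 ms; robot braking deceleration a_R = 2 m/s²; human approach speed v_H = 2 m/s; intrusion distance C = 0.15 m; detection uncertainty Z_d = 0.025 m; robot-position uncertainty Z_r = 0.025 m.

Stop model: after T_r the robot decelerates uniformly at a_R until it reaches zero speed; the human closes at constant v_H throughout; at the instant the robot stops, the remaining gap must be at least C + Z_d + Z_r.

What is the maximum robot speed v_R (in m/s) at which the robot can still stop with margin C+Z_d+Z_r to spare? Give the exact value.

at the boundary: (1/4)·v² + (28/25)·v + (-137/100) = 0
  disc = (28/25)² − 4·(1/4)·(-137/100) = 6561/2500 ; √disc = 81/50
  v_R = (−(28/25) + 81/50) / (2·(1/4)) = 1 m/s
check:
braking lasts T_s = 1/2 = 0.5000 s
robot in T_r: 1.0000·0.1200 = 0.1200 m
braking distance = 1.0000²/(2·2.0000) = 0.2500 m
human closes 2.0000·0.6200 = 1.2400 m
margins: 0.1500+0.0250+0.0250 = 0.2000 m
sum ≈ 0.1200+0.2500+1.2400+0.2000 ≈ 1.8100 m = S ✓

v_R_max = 1 m/s = 1.0000 m/s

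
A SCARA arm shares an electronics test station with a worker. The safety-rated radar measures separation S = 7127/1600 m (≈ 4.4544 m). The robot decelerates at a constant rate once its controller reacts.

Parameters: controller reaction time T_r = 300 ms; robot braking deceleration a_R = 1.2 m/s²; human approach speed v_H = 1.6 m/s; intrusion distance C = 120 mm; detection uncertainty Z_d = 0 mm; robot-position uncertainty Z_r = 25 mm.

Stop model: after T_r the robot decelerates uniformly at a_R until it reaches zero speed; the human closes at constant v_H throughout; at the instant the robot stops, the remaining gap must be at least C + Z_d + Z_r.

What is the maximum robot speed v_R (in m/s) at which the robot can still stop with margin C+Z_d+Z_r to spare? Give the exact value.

collect terms ⇒ (5/12)·v_R² + (49/30)·v_R + (-6127/1600) = 0
  disc = (49/30)² − 4·(5/12)·(-6127/1600) = 130321/14400 ; √disc = 361/120
  v_R = (−(49/30) + 361/120) / (2·(5/12)) = 33/20 m/s
check:
T_s = v_R/a_R = (33/20)/(6/5) = 1.3750 s
reaction-phase robot travel = 1.6500·0.3000 = 0.4950 m
robot covers 1.6500·1.3750 − ½·1.2000·1.3750² = 1.1344 m while stopping
human over T_r+T_s: 1.6000·(0.3000+1.3750) = 2.6800 m
residual clearance needed = 0.1200+0.0000+0.0250 = 0.1450 m
sum ≈ 0.4950+1.1344+2.6800+0.1450 ≈ 4.4544 m = S ✓

v_R_max = 33/20 m/s = 1.6500 m/s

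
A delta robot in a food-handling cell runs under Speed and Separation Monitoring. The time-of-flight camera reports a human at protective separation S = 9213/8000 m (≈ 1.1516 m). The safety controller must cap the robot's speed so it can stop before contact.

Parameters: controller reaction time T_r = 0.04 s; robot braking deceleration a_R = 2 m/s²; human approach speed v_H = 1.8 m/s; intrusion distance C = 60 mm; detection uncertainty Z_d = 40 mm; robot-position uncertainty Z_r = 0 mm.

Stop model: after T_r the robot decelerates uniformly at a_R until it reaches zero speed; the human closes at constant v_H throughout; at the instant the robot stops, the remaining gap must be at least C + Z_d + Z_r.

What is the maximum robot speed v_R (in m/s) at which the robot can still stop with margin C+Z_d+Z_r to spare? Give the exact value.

v_R_max = 17/20 m/s = 0.8500 m/s

quadratic (1/4)·v² + (47/50)·v + (-7837/8000) = 0
  disc = (47/50)² − 4·(1/4)·(-7837/8000) = 74529/40000 ; √disc = 273/200
  v_R = (−(47/50) + 273/200) / (2·(1/4)) = 17/20 m/s
check:
T_s = v_R/a_R = (17/20)/2 = 0.4250 s
robot in T_r: 0.8500·0.0400 = 0.0340 m
braking distance = 0.8500²/(2·2.0000) = 0.1806 m
human closes 1.8000·0.4650 = 0.8370 m
margins: 0.0600+0.0400+0.0000 = 0.1000 m
sum ≈ 0.0340+0.1806+0.8370+0.1000 ≈ 1.1516 m = S ✓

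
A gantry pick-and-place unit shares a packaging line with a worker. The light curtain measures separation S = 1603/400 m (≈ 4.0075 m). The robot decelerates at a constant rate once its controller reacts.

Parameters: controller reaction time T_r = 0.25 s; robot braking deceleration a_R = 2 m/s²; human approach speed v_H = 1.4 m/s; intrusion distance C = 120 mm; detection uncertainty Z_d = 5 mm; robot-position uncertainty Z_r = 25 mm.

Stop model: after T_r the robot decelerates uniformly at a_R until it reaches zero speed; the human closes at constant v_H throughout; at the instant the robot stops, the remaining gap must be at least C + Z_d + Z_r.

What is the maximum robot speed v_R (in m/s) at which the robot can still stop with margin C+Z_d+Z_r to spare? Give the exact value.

quadratic (1/4)·v² + (19/20)·v + (-1403/400) = 0
  disc = (19/20)² − 4·(1/4)·(-1403/400) = 441/100 ; √disc = 21/10
  v_R = (−(19/20) + 21/10) / (2·(1/4)) = 23/10 m/s
check:
braking lasts T_s = (23/10)/2 = 1.1500 s
robot covers v_R·T_r = 2.3000·0.2500 = 0.5750 m before braking
robot covers 2.3000·1.1500 − ½·2.0000·1.1500² = 1.3225 m while stopping
human closes 1.4000·1.4000 = 1.9600 m
margins: 0.1200+0.0050+0.0250 = 0.1500 m
sum ≈ 0.5750+1.3225+1.9600+0.1500 ≈ 4.0075 m = S ✓

v_R_max = 23/10 m/s = 2.3000 m/s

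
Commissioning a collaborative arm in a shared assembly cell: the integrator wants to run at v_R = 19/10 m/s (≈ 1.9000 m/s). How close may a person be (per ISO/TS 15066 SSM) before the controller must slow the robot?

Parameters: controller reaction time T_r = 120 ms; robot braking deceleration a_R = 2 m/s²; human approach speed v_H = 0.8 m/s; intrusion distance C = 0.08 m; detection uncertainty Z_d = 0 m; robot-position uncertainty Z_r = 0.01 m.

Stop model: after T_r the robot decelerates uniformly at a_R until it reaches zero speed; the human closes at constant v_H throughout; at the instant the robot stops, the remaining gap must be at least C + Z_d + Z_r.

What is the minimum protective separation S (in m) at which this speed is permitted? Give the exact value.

S_min = 4153/2000 m = 2.0765 m

T_s = v_R/a_R = (19/10)/2 = 0.9500 s
robot in T_r: 1.9000·0.1200 = 0.2280 m
braking distance = 1.9000²/(2·2.0000) = 0.9025 m
human over T_r+T_s: 0.8000·(0.1200+0.9500) = 0.8560 m
C+Z_d+Z_r = 0.0800+0.0000+0.0100 = 0.0900 m
S_min ≈ 0.2280+0.9025+0.8560+0.0900  ⇒  S_min = 4153/2000 m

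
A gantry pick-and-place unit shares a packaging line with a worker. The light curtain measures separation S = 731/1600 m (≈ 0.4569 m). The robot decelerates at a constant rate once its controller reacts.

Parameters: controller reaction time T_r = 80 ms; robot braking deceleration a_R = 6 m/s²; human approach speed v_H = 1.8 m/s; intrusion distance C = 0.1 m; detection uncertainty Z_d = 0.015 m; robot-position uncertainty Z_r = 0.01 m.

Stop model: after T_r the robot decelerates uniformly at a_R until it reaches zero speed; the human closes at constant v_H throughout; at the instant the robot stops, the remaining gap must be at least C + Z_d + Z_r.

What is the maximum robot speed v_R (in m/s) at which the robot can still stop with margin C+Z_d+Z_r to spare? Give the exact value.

at the boundary: (1/12)·v² + (19/50)·v + (-1503/8000) = 0
  disc = (19/50)² − 4·(1/12)·(-1503/8000) = 8281/40000 ; √disc = 91/200
  v_R = (−(19/50) + 91/200) / (2·(1/12)) = 9/20 m/s
check:
T_s = v_R/a_R = (9/20)/6 = 0.0750 s
reaction-phase robot travel = 0.4500·0.0800 = 0.0360 m
braking distance = 0.4500²/(2·6.0000) = 0.0169 m
person approaches 1.8000·(0.0800+0.0750) = 0.2790 m
residual clearance needed = 0.1000+0.0150+0.0100 = 0.1250 m
sum ≈ 0.0360+0.0169+0.2790+0.1250 ≈ 0.4569 m = S ✓

v_R_max = 9/20 m/s = 0.4500 m/s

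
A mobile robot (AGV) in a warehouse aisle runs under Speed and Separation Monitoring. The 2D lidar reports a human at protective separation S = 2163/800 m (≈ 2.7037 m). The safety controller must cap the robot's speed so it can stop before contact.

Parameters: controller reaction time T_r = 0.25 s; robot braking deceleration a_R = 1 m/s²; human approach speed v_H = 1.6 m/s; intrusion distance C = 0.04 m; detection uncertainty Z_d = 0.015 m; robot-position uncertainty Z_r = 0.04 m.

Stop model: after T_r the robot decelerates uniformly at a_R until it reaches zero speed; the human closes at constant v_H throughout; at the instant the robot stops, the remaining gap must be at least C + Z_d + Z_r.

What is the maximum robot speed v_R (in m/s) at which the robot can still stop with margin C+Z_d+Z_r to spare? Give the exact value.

quadratic (1/2)·v² + (37/20)·v + (-1767/800) = 0
  disc = (37/20)² − 4·(1/2)·(-1767/800) = 196/25 ; √disc = 14/5
  v_R = (−(37/20) + 14/5) / (2·(1/2)) = 19/20 m/s
check:
braking lasts T_s = (19/20)/1 = 0.9500 s
robot in T_r: 0.9500·0.2500 = 0.2375 m
braking distance = 0.9500²/(2·1.0000) = 0.4512 m
person approaches 1.6000·(0.2500+0.9500) = 1.9200 m
C+Z_d+Z_r = 0.0400+0.0150+0.0400 = 0.0950 m
sum ≈ 0.2375+0.4512+1.9200+0.0950 ≈ 2.7037 m = S ✓

v_R_max = 19/20 m/s = 0.9500 m/s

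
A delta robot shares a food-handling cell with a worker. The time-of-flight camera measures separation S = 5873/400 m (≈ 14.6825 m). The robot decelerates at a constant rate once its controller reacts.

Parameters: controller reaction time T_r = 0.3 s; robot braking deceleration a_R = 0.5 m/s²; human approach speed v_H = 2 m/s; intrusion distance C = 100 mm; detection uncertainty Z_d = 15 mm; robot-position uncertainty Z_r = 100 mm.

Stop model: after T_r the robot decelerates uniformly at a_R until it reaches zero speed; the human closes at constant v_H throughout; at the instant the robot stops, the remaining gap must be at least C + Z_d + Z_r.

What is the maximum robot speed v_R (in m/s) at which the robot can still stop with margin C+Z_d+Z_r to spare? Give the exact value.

quadratic (1)·v² + (43/10)·v + (-5547/400) = 0
  disc = (43/10)² − 4·(1)·(-5547/400) = 1849/25 ; √disc = 43/5
  v_R = (−(43/10) + 43/5) / (2·(1)) = 43/20 m/s
check:
T_s = v_R/a_R = (43/20)/(1/2) = 4.3000 s
robot covers v_R·T_r = 2.1500·0.3000 = 0.6450 m before braking
braking distance = 2.1500²/(2·0.5000) = 4.6225 m
human over T_r+T_s: 2.0000·(0.3000+4.3000) = 9.2000 m
residual clearance needed = 0.1000+0.0150+0.1000 = 0.2150 m
sum ≈ 0.6450+4.6225+9.2000+0.2150 ≈ 14.6825 m = S ✓

v_R_max = 43/20 m/s = 2.1500 m/s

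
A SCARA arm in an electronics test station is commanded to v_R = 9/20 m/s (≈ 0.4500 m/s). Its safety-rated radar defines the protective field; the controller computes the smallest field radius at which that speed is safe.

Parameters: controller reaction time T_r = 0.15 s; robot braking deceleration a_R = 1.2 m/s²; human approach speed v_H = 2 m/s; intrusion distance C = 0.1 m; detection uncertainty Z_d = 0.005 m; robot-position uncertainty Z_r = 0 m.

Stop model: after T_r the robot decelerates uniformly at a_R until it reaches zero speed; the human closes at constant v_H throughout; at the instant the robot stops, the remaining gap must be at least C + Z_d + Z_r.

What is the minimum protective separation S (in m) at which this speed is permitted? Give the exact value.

stop time T_s = (9/20)/(6/5) = 0.3750 s
robot covers v_R·T_r = 0.4500·0.1500 = 0.0675 m before braking
robot under decel: 0.4500²/(2·1.2000) = 0.0844 m
person approaches 2.0000·(0.1500+0.3750) = 1.0500 m
margins: 0.1000+0.0050+0.0000 = 0.1050 m
S_min ≈ 0.0675+0.0844+1.0500+0.1050  ⇒  S_min = 2091/1600 m

S_min = 2091/1600 m = 1.3069 m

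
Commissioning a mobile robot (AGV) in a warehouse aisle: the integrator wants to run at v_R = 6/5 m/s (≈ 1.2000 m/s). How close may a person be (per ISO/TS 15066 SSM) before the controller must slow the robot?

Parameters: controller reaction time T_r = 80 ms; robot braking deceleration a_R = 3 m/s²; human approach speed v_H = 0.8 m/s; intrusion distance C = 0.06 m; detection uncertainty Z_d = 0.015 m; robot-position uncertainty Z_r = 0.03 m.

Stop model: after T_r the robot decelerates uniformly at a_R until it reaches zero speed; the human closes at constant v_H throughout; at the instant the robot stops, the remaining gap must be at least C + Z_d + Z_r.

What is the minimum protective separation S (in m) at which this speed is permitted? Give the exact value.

S_min = 33/40 m = 0.8250 m

stop time T_s = (6/5)/3 = 0.4000 s
robot in T_r: 1.2000·0.0800 = 0.0960 m
robot under decel: 1.2000²/(2·3.0000) = 0.2400 m
human over T_r+T_s: 0.8000·(0.0800+0.4000) = 0.3840 m
C+Z_d+Z_r = 0.0600+0.0150+0.0300 = 0.1050 m
S_min ≈ 0.0960+0.2400+0.3840+0.1050  ⇒  S_min = 33/40 m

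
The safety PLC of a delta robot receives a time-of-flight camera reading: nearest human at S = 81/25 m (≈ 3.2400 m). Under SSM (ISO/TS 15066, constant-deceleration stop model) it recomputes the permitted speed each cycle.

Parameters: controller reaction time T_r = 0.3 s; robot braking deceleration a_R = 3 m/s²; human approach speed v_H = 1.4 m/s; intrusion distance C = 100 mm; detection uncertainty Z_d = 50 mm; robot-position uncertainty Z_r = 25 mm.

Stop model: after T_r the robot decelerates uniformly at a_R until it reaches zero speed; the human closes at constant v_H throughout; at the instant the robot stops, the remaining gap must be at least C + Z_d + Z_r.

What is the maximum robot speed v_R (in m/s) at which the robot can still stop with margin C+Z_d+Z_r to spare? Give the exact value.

v_R_max = 23/10 m/s = 2.3000 m/s

quadratic (1/6)·v² + (23/30)·v + (-529/200) = 0
  disc = (23/30)² − 4·(1/6)·(-529/200) = 529/225 ; √disc = 23/15
  v_R = (−(23/30) + 23/15) / (2·(1/6)) = 23/10 m/s
check:
braking lasts T_s = (23/10)/3 = 0.7667 s
robot in T_r: 2.3000·0.3000 = 0.6900 m
robot covers 2.3000·0.7667 − ½·3.0000·0.7667² = 0.8817 m while stopping
person approaches 1.4000·(0.3000+0.7667) = 1.4933 m
residual clearance needed = 0.1000+0.0500+0.0250 = 0.1750 m
sum ≈ 0.6900+0.8817+1.4933+0.1750 ≈ 3.2400 m = S ✓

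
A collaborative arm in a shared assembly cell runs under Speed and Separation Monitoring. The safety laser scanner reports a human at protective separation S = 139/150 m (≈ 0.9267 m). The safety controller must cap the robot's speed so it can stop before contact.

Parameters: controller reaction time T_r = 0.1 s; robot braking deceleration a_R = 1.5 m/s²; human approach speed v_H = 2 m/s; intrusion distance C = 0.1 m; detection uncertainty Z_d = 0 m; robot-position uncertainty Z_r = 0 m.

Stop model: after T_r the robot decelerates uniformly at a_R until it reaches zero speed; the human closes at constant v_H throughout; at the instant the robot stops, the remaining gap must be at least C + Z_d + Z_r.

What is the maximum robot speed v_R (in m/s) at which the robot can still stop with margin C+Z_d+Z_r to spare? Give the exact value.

v_R_max = 2/5 m/s = 0.4000 m/s

collect terms ⇒ (1/3)·v_R² + (43/30)·v_R + (-47/75) = 0
  disc = (43/30)² − 4·(1/3)·(-47/75) = 289/100 ; √disc = 17/10
  v_R = (−(43/30) + 17/10) / (2·(1/3)) = 2/5 m/s
check:
stop time T_s = (2/5)/(3/2) = 0.2667 s
robot in T_r: 0.4000·0.1000 = 0.0400 m
braking distance = 0.4000²/(2·1.5000) = 0.0533 m
person approaches 2.0000·(0.1000+0.2667) = 0.7333 m
margins: 0.1000+0.0000+0.0000 = 0.1000 m
sum ≈ 0.0400+0.0533+0.7333+0.1000 ≈ 0.9267 m = S ✓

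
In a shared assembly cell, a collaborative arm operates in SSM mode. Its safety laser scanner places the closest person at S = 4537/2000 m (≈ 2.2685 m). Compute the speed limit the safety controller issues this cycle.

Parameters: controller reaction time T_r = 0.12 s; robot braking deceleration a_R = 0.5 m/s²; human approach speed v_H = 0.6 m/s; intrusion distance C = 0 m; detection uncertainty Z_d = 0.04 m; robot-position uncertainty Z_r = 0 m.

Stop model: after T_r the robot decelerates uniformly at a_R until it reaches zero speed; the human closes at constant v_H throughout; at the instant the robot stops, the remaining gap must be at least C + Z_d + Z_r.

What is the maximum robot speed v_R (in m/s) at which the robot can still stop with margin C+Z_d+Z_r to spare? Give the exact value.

collect terms ⇒ (1)·v_R² + (33/25)·v_R + (-4313/2000) = 0
  disc = (33/25)² − 4·(1)·(-4313/2000) = 25921/2500 ; √disc = 161/50
  v_R = (−(33/25) + 161/50) / (2·(1)) = 19/20 m/s
check:
T_s = v_R/a_R = (19/20)/(1/2) = 1.9000 s
robot covers v_R·T_r = 0.9500·0.1200 = 0.1140 m before braking
robot under decel: 0.9500²/(2·0.5000) = 0.9025 m
person approaches 0.6000·(0.1200+1.9000) = 1.2120 m
C+Z_d+Z_r = 0.0000+0.0400+0.0000 = 0.0400 m
sum ≈ 0.1140+0.9025+1.2120+0.0400 ≈ 2.2685 m = S ✓

v_R_max = 19/20 m/s = 0.9500 m/s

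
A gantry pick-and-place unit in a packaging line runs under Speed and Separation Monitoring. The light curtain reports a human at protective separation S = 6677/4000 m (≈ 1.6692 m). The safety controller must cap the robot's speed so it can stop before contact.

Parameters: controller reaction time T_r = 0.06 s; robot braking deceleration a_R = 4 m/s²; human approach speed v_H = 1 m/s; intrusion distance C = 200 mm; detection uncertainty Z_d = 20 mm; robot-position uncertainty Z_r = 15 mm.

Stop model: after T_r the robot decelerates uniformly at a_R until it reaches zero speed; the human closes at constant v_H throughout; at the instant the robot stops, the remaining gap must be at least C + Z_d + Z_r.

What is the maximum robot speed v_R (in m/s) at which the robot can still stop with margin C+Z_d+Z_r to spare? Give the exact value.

quadratic (1/8)·v² + (31/100)·v + (-5497/4000) = 0
  disc = (31/100)² − 4·(1/8)·(-5497/4000) = 31329/40000 ; √disc = 177/200
  v_R = (−(31/100) + 177/200) / (2·(1/8)) = 23/10 m/s
check:
T_s = v_R/a_R = (23/10)/4 = 0.5750 s
robot covers v_R·T_r = 2.3000·0.0600 = 0.1380 m before braking
robot covers 2.3000·0.5750 − ½·4.0000·0.5750² = 0.6613 m while stopping
human over T_r+T_s: 1.0000·(0.0600+0.5750) = 0.6350 m
C+Z_d+Z_r = 0.2000+0.0200+0.0150 = 0.2350 m
sum ≈ 0.1380+0.6613+0.6350+0.2350 ≈ 1.6692 m = S ✓

v_R_max = 23/10 m/s = 2.3000 m/s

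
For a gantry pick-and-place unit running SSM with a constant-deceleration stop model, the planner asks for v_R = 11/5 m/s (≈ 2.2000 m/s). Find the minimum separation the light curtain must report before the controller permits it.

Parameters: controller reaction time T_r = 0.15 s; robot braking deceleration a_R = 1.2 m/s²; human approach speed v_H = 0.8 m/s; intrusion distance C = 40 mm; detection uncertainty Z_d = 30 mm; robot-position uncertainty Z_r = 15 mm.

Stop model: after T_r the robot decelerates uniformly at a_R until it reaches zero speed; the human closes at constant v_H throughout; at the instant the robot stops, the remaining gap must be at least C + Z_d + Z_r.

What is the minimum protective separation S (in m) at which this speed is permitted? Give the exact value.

S_min = 2411/600 m = 4.0183 m

stop time T_s = (11/5)/(6/5) = 1.8333 s
robot in T_r: 2.2000·0.1500 = 0.3300 m
braking distance = 2.2000²/(2·1.2000) = 2.0167 m
human closes 0.8000·1.9833 = 1.5867 m
C+Z_d+Z_r = 0.0400+0.0300+0.0150 = 0.0850 m
S_min ≈ 0.3300+2.0167+1.5867+0.0850  ⇒  S_min = 2411/600 m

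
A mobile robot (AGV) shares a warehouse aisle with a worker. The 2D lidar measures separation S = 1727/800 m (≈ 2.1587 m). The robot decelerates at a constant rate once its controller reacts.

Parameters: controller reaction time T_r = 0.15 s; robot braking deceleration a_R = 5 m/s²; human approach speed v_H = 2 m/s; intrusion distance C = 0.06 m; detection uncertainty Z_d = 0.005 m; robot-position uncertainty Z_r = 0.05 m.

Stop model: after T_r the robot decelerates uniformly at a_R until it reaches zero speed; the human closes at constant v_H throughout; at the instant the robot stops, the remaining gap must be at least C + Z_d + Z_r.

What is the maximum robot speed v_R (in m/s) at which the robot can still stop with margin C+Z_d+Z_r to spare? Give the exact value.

v_R_max = 9/4 m/s = 2.2500 m/s

quadratic (1/10)·v² + (11/20)·v + (-279/160) = 0
  disc = (11/20)² − 4·(1/10)·(-279/160) = 1 ; √disc = 1
  v_R = (−(11/20) + 1) / (2·(1/10)) = 9/4 m/s
check:
stop time T_s = (9/4)/5 = 0.4500 s
reaction-phase robot travel = 2.2500·0.1500 = 0.3375 m
robot covers 2.2500·0.4500 − ½·5.0000·0.4500² = 0.5062 m while stopping
person approaches 2.0000·(0.1500+0.4500) = 1.2000 m
C+Z_d+Z_r = 0.0600+0.0050+0.0500 = 0.1150 m
sum ≈ 0.3375+0.5062+1.2000+0.1150 ≈ 2.1587 m = S ✓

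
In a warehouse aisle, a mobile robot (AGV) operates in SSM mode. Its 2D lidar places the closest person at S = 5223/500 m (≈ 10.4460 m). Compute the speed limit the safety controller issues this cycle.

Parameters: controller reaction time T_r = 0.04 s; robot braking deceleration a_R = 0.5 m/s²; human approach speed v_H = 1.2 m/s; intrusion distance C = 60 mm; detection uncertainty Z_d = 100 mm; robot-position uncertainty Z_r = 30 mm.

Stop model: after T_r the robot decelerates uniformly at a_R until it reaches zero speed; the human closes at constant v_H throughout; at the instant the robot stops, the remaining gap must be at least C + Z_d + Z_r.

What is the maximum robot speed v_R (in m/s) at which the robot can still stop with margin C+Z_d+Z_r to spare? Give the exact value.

v_R_max = 11/5 m/s = 2.2000 m/s

at the boundary: (1)·v² + (61/25)·v + (-1276/125) = 0
  disc = (61/25)² − 4·(1)·(-1276/125) = 29241/625 ; √disc = 171/25
  v_R = (−(61/25) + 171/25) / (2·(1)) = 11/5 m/s
check:
stop time T_s = (11/5)/(1/2) = 4.4000 s
robot in T_r: 2.2000·0.0400 = 0.0880 m
robot under decel: 2.2000²/(2·0.5000) = 4.8400 m
human over T_r+T_s: 1.2000·(0.0400+4.4000) = 5.3280 m
margins: 0.0600+0.1000+0.0300 = 0.1900 m
sum ≈ 0.0880+4.8400+5.3280+0.1900 ≈ 10.4460 m = S ✓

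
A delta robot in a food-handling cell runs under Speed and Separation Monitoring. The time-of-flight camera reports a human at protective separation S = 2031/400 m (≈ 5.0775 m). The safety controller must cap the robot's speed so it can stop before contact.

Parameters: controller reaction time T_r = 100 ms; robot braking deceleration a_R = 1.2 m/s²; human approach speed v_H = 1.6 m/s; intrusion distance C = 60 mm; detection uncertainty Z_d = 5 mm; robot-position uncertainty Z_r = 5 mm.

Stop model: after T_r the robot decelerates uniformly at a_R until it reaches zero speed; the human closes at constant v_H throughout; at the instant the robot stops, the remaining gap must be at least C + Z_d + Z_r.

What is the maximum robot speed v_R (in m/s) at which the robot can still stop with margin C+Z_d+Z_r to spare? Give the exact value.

quadratic (5/12)·v² + (43/30)·v + (-1939/400) = 0
  disc = (43/30)² − 4·(5/12)·(-1939/400) = 36481/3600 ; √disc = 191/60
  v_R = (−(43/30) + 191/60) / (2·(5/12)) = 21/10 m/s
check:
braking lasts T_s = (21/10)/(6/5) = 1.7500 s
reaction-phase robot travel = 2.1000·0.1000 = 0.2100 m
robot covers 2.1000·1.7500 − ½·1.2000·1.7500² = 1.8375 m while stopping
person approaches 1.6000·(0.1000+1.7500) = 2.9600 m
residual clearance needed = 0.0600+0.0050+0.0050 = 0.0700 m
sum ≈ 0.2100+1.8375+2.9600+0.0700 ≈ 5.0775 m = S ✓

v_R_max = 21/10 m/s = 2.1000 m/s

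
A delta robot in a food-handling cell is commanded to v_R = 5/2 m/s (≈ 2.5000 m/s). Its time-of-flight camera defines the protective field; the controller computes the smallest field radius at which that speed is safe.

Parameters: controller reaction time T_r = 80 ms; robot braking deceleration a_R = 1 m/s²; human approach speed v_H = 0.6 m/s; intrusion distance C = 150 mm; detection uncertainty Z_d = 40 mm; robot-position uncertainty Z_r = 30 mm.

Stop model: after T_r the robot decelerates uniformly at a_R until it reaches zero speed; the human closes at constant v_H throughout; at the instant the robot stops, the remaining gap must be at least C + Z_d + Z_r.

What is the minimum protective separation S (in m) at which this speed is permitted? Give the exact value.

braking lasts T_s = (5/2)/1 = 2.5000 s
reaction-phase robot travel = 2.5000·0.0800 = 0.2000 m
braking distance = 2.5000²/(2·1.0000) = 3.1250 m
human closes 0.6000·2.5800 = 1.5480 m
C+Z_d+Z_r = 0.1500+0.0400+0.0300 = 0.2200 m
S_min ≈ 0.2000+3.1250+1.5480+0.2200  ⇒  S_min = 5093/1000 m

S_min = 5093/1000 m = 5.0930 m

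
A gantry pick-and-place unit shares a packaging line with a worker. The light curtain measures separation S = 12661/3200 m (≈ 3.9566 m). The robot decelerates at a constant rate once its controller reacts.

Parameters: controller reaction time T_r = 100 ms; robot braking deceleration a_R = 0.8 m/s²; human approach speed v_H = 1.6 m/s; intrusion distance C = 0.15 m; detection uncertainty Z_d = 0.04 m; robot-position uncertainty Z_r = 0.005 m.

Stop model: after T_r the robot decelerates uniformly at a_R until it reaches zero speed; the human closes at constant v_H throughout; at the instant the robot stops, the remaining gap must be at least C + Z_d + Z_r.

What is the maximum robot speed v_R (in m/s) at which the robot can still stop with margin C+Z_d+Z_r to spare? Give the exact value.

collect terms ⇒ (5/8)·v_R² + (21/10)·v_R + (-461/128) = 0
  disc = (21/10)² − 4·(5/8)·(-461/128) = 85849/6400 ; √disc = 293/80
  v_R = (−(21/10) + 293/80) / (2·(5/8)) = 5/4 m/s
check:
braking lasts T_s = (5/4)/(4/5) = 1.5625 s
robot in T_r: 1.2500·0.1000 = 0.1250 m
robot covers 1.2500·1.5625 − ½·0.8000·1.5625² = 0.9766 m while stopping
human closes 1.6000·1.6625 = 2.6600 m
residual clearance needed = 0.1500+0.0400+0.0050 = 0.1950 m
sum ≈ 0.1250+0.9766+2.6600+0.1950 ≈ 3.9566 m = S ✓

v_R_max = 5/4 m/s = 1.2500 m/s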